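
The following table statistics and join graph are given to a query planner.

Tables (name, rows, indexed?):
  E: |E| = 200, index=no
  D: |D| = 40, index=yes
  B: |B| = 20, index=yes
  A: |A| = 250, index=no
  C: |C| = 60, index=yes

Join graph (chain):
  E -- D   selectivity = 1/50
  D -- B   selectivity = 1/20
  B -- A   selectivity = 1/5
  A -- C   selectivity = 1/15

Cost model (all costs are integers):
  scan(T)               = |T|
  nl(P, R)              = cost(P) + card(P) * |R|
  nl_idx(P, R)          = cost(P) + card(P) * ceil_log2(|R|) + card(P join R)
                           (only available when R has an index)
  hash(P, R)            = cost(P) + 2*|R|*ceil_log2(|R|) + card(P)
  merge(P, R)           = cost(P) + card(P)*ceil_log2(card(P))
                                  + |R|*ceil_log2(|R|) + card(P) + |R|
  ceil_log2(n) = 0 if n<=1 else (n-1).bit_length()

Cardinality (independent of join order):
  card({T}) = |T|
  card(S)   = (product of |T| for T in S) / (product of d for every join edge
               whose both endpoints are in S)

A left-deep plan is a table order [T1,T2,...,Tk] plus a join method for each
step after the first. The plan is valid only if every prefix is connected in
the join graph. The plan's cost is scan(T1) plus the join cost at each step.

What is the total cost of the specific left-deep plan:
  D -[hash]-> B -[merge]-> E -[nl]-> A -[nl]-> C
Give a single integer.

522360

step 1: scan D: cost=40, card=40
step 2: join B via hash
    card(P join B) = 40*20/(20) = 40
    cost = 40 + 2*20*5 + 40 = 280
step 3: join E via merge
    card(P join E) = 40*200/(50) = 160
    cost = 280 + 40*6 + 200*8 + 40 + 200 = 2360
step 4: join A via nl
    card(P join A) = 160*250/(5) = 8000
    cost = 2360 + 160*250 = 42360
step 5: join C via nl
    card(P join C) = 8000*60/(15) = 32000
    cost = 42360 + 8000*60 = 522360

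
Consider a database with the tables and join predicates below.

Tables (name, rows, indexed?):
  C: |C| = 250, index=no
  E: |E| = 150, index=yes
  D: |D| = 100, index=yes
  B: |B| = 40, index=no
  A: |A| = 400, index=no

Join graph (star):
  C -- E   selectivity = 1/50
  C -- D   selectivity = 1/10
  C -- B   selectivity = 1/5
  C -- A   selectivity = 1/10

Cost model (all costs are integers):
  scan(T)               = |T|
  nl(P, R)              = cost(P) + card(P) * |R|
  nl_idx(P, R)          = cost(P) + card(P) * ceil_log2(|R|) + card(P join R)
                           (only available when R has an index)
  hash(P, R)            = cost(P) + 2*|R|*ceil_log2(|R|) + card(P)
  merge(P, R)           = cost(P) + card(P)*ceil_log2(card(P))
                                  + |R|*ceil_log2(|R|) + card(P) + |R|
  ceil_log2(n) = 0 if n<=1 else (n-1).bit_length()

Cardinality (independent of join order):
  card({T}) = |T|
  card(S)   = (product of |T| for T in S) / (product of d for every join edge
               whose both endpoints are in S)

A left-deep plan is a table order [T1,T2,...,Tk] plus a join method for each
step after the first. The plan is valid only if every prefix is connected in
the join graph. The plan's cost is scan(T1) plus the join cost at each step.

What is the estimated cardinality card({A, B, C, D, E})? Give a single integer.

2400000

Tables in S: A(400), B(40), C(250), D(100), E(150)
Edges inside S: C-E(d=50), C-D(d=10), C-B(d=5), C-A(d=10)
numerator = 400 * 40 * 250 * 100 * 150 = 60000000000
denominator = 50 * 10 * 5 * 10 = 25000
card(S) = 60000000000 / 25000 = 2400000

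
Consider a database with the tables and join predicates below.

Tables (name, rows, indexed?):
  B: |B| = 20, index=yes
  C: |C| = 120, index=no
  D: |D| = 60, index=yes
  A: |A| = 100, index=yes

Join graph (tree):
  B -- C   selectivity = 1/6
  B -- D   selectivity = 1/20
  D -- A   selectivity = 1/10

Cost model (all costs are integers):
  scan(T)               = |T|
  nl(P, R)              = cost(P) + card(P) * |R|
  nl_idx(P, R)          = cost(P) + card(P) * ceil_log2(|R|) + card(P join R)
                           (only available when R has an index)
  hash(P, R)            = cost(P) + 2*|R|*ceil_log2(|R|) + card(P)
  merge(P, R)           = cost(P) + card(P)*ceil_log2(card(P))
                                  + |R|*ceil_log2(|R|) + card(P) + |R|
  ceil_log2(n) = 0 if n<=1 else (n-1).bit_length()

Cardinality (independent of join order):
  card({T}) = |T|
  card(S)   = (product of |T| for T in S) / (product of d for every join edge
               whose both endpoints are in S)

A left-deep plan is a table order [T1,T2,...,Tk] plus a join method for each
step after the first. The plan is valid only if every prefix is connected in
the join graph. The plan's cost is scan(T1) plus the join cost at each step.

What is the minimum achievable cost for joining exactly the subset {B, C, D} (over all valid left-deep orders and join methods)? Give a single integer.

Selinger DP over subsets of {B,C,D}:
  {B}: scan cost=20, card=20
  {C}: scan cost=120, card=120
  {D}: scan cost=60, card=60
  {BC}: card=400; try (B,hash)→440, (C,merge)→1100, (B,nl_idx)→1120, (B,merge)→1200, (C,hash)→1720, (C,nl)→2420 …(+1); best=440 via (B,hash)
  {BD}: card=60; try (D,nl_idx)→200, (B,hash)→320, (B,nl_idx)→420, (D,merge)→560, (B,merge)→600, (D,hash)→760 …(+2); best=200 via (D,nl_idx)
  {BCD}: card=1200; try (D,hash)→1560, (C,merge)→1580, (C,hash)→1940, (D,nl_idx)→4040, (D,merge)→4860, (C,nl)→7400 …(+1); best=1560 via (D,hash)

1560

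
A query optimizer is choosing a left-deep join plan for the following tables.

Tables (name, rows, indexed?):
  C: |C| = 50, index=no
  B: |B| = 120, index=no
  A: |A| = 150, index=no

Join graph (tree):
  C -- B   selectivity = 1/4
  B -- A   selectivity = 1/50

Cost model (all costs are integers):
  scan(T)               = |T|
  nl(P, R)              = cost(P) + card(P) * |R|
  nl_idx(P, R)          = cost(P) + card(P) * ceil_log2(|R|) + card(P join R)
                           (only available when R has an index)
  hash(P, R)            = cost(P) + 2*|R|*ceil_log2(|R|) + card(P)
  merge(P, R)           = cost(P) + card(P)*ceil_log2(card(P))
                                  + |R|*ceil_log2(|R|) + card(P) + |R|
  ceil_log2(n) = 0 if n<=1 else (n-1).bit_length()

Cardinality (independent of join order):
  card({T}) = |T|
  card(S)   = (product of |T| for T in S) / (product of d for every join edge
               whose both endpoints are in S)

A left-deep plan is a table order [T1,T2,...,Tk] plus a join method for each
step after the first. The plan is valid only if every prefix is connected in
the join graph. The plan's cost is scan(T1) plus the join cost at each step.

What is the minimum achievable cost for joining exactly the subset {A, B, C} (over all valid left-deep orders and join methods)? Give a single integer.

Selinger DP over subsets of {A,B,C}:
  {C}: scan cost=50, card=50
  {B}: scan cost=120, card=120
  {A}: scan cost=150, card=150
  {BC}: card=1500; try (C,hash)→840, (B,merge)→1360, (C,merge)→1430, (B,hash)→1780, (B,nl)→6050, (C,nl)→6120; best=840 via (C,hash)
  {AB}: card=360; try (B,hash)→1980, (A,merge)→2430, (B,merge)→2460, (A,hash)→2640, (A,nl)→18120, (B,nl)→18150; best=1980 via (B,hash)
  {ABC}: card=4500; try (C,hash)→2940, (A,hash)→4740, (C,merge)→5930, (C,nl)→19980, (A,merge)→20190, (A,nl)→225840; best=2940 via (C,hash)

2940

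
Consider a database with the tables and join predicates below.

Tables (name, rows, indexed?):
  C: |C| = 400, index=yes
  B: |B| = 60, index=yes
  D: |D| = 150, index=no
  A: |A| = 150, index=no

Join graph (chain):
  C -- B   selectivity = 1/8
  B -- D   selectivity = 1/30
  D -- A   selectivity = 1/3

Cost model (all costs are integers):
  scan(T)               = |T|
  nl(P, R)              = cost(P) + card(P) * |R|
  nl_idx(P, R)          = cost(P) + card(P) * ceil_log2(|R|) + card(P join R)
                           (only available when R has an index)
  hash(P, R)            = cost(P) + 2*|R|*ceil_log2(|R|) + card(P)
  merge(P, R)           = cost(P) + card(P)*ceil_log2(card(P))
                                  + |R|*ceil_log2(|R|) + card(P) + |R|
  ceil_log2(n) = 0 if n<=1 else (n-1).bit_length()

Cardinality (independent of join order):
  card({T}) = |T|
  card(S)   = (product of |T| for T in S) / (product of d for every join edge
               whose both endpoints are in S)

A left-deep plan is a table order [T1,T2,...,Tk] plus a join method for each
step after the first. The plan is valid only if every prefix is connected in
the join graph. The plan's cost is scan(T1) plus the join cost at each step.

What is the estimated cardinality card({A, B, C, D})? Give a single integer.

Tables in S: A(150), B(60), C(400), D(150)
Edges inside S: C-B(d=8), B-D(d=30), D-A(d=3)
numerator = 150 * 60 * 400 * 150 = 540000000
denominator = 8 * 30 * 3 = 720
card(S) = 540000000 / 720 = 750000

750000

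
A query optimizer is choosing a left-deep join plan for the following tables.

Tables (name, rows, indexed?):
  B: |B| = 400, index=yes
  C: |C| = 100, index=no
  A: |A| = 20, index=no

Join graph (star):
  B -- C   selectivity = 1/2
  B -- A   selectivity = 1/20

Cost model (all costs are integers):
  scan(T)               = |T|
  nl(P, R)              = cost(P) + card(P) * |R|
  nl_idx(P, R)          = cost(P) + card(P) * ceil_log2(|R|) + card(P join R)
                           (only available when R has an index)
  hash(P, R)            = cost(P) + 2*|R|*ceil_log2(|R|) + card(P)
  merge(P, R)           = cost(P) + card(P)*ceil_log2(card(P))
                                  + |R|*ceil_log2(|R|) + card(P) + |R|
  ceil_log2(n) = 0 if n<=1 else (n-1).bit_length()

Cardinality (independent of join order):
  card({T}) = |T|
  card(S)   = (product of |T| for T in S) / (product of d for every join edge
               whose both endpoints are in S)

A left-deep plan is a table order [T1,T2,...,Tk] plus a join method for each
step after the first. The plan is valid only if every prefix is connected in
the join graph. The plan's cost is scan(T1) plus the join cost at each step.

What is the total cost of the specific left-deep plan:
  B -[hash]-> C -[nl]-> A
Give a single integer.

step 1: scan B: cost=400, card=400
step 2: join C via hash
    card(P join C) = 400*100/(2) = 20000
    cost = 400 + 2*100*7 + 400 = 2200
step 3: join A via nl
    card(P join A) = 20000*20/(20) = 20000
    cost = 2200 + 20000*20 = 402200

402200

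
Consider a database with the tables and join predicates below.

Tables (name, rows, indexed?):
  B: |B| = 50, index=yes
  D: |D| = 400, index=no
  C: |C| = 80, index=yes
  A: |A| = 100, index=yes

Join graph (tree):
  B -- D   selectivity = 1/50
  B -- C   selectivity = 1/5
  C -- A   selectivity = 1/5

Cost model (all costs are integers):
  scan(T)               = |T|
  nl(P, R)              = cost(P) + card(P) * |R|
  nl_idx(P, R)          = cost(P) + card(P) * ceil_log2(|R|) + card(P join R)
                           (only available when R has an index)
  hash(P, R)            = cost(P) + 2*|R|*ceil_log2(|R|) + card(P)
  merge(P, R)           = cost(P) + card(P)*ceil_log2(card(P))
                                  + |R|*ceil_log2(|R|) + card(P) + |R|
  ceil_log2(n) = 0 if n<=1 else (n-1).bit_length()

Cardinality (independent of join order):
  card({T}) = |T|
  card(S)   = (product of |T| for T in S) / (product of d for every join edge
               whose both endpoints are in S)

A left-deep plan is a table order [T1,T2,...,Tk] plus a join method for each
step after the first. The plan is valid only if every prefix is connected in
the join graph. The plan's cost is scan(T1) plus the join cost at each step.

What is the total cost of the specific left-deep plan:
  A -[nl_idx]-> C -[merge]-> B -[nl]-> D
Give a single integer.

step 1: scan A: cost=100, card=100
step 2: join C via nl_idx
    card(P join C) = 100*80/(5) = 1600
    cost = 100 + 100*7 + 1600 = 2400
step 3: join B via merge
    card(P join B) = 1600*50/(5) = 16000
    cost = 2400 + 1600*11 + 50*6 + 1600 + 50 = 21950
step 4: join D via nl
    card(P join D) = 16000*400/(50) = 128000
    cost = 21950 + 16000*400 = 6421950

6421950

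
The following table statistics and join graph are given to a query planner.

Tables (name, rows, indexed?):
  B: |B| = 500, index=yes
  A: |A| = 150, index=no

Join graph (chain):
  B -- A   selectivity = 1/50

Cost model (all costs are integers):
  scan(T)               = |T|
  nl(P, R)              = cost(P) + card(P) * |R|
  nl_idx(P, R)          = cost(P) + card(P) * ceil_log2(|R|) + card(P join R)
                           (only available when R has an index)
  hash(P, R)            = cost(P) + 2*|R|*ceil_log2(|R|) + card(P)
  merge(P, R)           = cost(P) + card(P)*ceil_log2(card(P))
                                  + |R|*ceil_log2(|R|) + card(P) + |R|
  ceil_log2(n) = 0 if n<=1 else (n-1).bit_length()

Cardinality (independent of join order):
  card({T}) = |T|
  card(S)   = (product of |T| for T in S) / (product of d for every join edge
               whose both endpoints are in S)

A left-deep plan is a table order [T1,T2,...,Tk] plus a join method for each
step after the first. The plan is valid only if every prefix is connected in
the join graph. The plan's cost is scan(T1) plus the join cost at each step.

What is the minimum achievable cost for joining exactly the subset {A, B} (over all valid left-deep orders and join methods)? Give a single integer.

Selinger DP over subsets of {A,B}:
  {B}: scan cost=500, card=500
  {A}: scan cost=150, card=150
  {AB}: card=1500; try (B,nl_idx)→3000, (A,hash)→3400, (B,merge)→6500, (A,merge)→6850, (B,hash)→9300, (B,nl)→75150 …(+1); best=3000 via (B,nl_idx)

3000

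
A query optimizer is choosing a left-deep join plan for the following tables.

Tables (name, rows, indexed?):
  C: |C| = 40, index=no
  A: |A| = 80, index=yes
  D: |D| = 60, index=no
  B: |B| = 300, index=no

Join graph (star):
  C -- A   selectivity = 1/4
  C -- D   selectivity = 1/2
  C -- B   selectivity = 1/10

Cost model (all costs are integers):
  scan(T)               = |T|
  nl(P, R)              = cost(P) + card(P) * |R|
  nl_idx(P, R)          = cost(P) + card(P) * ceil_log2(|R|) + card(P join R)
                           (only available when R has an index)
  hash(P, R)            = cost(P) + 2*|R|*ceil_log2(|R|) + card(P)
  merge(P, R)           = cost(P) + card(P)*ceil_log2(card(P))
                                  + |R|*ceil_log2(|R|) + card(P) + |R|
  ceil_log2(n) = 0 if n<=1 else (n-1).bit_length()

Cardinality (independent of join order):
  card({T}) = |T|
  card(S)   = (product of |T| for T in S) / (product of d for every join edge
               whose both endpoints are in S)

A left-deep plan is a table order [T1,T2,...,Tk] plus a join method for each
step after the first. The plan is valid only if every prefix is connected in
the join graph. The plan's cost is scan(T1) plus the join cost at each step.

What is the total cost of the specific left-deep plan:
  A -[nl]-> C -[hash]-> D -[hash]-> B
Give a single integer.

step 1: scan A: cost=80, card=80
step 2: join C via nl
    card(P join C) = 80*40/(4) = 800
    cost = 80 + 80*40 = 3280
step 3: join D via hash
    card(P join D) = 800*60/(2) = 24000
    cost = 3280 + 2*60*6 + 800 = 4800
step 4: join B via hash
    card(P join B) = 24000*300/(10) = 720000
    cost = 4800 + 2*300*9 + 24000 = 34200

34200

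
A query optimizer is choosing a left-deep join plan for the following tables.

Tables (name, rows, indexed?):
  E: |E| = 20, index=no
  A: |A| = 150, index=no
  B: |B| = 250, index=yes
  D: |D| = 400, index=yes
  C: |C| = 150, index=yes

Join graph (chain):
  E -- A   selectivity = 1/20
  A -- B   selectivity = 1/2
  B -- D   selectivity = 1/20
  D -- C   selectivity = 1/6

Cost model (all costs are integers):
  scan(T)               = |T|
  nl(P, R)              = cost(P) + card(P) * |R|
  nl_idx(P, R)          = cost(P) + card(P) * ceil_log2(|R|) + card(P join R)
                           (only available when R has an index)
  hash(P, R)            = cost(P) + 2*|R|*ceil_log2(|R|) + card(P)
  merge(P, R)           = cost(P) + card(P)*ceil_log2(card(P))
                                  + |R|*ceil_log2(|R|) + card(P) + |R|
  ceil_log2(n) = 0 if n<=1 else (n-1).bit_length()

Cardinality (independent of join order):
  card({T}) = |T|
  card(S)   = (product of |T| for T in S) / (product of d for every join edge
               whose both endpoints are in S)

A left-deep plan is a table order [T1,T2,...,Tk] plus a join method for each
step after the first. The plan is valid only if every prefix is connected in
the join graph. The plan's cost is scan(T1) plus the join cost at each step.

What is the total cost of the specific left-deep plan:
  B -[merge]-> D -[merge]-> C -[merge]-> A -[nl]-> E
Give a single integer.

step 1: scan B: cost=250, card=250
step 2: join D via merge
    card(P join D) = 250*400/(20) = 5000
    cost = 250 + 250*8 + 400*9 + 250 + 400 = 6500
step 3: join C via merge
    card(P join C) = 5000*150/(6) = 125000
    cost = 6500 + 5000*13 + 150*8 + 5000 + 150 = 77850
step 4: join A via merge
    card(P join A) = 125000*150/(2) = 9375000
    cost = 77850 + 125000*17 + 150*8 + 125000 + 150 = 2329200
step 5: join E via nl
    card(P join E) = 9375000*20/(20) = 9375000
    cost = 2329200 + 9375000*20 = 189829200

189829200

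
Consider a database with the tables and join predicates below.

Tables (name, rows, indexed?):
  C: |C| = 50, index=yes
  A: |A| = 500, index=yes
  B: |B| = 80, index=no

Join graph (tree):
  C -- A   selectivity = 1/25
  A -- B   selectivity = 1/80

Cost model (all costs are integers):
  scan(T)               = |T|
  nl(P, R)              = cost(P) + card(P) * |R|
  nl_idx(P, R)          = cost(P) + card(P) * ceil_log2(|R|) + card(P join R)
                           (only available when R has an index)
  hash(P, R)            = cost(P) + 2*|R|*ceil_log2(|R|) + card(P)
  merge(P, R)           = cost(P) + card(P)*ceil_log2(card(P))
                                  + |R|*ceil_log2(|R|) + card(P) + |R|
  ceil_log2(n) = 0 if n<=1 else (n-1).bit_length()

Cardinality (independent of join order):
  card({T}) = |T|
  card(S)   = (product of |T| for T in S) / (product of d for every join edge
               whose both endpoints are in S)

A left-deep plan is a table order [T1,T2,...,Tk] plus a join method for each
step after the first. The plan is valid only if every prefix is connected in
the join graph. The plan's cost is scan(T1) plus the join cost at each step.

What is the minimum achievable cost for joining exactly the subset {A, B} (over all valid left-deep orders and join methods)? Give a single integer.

1300

Selinger DP over subsets of {A,B}:
  {A}: scan cost=500, card=500
  {B}: scan cost=80, card=80
  {AB}: card=500; try (A,nl_idx)→1300, (B,hash)→2120, (A,merge)→5720, (B,merge)→6140, (A,hash)→9160, (A,nl)→40080 …(+1); best=1300 via (A,nl_idx)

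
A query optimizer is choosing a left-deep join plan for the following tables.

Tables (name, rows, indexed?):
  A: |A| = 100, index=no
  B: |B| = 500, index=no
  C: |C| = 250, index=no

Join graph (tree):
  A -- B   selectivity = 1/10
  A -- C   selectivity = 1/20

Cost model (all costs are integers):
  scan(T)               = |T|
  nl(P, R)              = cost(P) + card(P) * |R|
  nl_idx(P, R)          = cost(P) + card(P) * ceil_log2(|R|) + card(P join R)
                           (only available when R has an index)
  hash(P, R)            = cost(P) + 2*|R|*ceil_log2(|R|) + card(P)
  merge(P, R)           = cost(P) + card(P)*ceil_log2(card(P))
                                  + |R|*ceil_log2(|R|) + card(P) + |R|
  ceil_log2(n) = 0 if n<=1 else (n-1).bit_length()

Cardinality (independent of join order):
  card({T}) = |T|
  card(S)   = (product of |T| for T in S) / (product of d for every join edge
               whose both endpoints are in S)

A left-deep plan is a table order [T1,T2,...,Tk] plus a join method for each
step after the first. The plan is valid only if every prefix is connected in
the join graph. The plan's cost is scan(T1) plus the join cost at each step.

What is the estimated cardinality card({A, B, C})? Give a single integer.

Tables in S: A(100), B(500), C(250)
Edges inside S: A-B(d=10), A-C(d=20)
numerator = 100 * 500 * 250 = 12500000
denominator = 10 * 20 = 200
card(S) = 12500000 / 200 = 62500

62500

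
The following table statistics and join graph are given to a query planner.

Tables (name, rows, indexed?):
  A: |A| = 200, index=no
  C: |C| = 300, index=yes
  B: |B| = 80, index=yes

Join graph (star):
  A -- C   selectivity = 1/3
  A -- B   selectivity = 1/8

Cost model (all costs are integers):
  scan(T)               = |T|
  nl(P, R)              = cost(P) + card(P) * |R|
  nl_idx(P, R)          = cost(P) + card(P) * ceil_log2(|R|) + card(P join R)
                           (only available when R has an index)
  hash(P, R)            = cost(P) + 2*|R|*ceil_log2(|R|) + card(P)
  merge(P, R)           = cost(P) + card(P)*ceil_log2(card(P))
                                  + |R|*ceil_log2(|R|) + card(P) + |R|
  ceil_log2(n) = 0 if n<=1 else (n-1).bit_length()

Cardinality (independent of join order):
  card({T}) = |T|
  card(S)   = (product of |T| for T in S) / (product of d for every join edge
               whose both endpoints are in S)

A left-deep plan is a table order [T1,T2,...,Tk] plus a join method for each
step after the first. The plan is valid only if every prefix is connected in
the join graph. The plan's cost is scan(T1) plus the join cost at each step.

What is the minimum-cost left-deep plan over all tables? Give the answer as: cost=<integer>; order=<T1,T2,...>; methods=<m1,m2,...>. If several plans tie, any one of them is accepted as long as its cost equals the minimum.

Selinger DP (subsets sized 1..n):
  {A}: scan cost=200, card=200
  {C}: scan cost=300, card=300
  {B}: scan cost=80, card=80
  {AC}: card=20000; try (A,hash)→3800, (C,merge)→5000, (A,merge)→5100, (C,hash)→5800, (C,nl_idx)→22000, (C,nl)→60200 …(+1); best=3800 via (A,hash)
  {AB}: card=2000; try (B,hash)→1520, (A,merge)→2520, (B,merge)→2640, (A,hash)→3360, (B,nl_idx)→3600, (A,nl)→16080 …(+1); best=1520 via (B,hash)
  {ABC}: card=200000; try (C,hash)→8920, (B,hash)→24920, (C,merge)→28520, (C,nl_idx)→219520, (B,merge)→324440, (B,nl_idx)→343800 …(+2); best=8920 via (C,hash)

cost=8920; order=A,B,C; methods=hash,hash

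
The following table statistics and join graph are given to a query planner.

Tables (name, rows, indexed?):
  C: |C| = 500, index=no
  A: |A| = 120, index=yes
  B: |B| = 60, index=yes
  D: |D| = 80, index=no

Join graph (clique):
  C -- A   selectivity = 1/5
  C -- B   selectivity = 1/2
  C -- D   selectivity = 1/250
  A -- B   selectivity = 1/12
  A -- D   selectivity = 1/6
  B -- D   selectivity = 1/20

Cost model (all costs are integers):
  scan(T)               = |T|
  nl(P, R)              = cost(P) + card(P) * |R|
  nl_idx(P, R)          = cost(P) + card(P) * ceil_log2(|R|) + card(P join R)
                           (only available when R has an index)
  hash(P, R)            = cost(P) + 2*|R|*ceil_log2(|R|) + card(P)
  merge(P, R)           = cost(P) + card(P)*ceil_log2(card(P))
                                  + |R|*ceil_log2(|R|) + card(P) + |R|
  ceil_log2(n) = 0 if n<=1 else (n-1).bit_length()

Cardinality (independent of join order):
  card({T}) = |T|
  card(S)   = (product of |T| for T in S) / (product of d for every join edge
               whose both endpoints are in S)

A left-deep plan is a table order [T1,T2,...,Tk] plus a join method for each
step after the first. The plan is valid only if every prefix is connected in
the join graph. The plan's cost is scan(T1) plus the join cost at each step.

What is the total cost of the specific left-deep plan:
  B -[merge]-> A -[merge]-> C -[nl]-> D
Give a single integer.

step 1: scan B: cost=60, card=60
step 2: join A via merge
    card(P join A) = 60*120/(12) = 600
    cost = 60 + 60*6 + 120*7 + 60 + 120 = 1440
step 3: join C via merge
    card(P join C) = 600*500/(5*2) = 30000
    cost = 1440 + 600*10 + 500*9 + 600 + 500 = 13040
step 4: join D via nl
    card(P join D) = 30000*80/(250*6*20) = 80
    cost = 13040 + 30000*80 = 2413040

2413040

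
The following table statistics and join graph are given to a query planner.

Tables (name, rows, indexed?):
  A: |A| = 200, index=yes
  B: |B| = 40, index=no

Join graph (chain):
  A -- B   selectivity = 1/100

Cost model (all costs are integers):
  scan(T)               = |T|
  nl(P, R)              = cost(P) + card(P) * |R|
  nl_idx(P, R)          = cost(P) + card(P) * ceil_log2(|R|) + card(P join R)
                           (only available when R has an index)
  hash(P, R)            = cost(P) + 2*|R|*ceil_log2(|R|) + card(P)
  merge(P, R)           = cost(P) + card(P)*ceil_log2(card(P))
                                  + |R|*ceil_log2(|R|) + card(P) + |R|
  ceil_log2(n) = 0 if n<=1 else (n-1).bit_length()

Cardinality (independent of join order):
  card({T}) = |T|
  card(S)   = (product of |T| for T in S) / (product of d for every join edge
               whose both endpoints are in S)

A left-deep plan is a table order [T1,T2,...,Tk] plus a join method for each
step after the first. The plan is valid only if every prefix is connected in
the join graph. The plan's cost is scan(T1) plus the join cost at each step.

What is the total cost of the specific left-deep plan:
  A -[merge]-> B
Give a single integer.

step 1: scan A: cost=200, card=200
step 2: join B via merge
    card(P join B) = 200*40/(100) = 80
    cost = 200 + 200*8 + 40*6 + 200 + 40 = 2280

2280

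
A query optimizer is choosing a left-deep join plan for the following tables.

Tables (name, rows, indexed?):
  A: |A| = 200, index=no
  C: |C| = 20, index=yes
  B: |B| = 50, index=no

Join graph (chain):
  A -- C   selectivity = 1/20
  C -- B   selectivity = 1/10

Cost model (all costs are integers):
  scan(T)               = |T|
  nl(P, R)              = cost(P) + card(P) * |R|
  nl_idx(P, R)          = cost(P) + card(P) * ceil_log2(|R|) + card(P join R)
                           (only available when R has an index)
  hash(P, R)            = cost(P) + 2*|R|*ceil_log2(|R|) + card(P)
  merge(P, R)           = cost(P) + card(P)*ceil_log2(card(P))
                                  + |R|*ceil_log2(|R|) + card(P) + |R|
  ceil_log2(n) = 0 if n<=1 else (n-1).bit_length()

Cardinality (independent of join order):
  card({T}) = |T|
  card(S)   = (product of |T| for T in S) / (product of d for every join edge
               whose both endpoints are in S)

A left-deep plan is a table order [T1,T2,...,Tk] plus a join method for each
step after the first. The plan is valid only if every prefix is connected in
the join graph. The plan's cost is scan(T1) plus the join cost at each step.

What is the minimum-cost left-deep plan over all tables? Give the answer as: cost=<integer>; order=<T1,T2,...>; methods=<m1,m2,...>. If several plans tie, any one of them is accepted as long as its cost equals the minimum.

Selinger DP (subsets sized 1..n):
  {A}: scan cost=200, card=200
  {C}: scan cost=20, card=20
  {B}: scan cost=50, card=50
  {AC}: card=200; try (C,hash)→600, (C,nl_idx)→1400, (A,merge)→1940, (C,merge)→2120, (A,hash)→3240, (A,nl)→4020 …(+1); best=600 via (C,hash)
  {BC}: card=100; try (C,hash)→300, (C,nl_idx)→400, (B,merge)→490, (C,merge)→520, (B,hash)→640, (B,nl)→1020 …(+1); best=300 via (C,hash)
  {ABC}: card=1000; try (B,hash)→1400, (B,merge)→2750, (A,merge)→2900, (A,hash)→3600, (B,nl)→10600, (A,nl)→20300; best=1400 via (B,hash)

cost=1400; order=A,C,B; methods=hash,hash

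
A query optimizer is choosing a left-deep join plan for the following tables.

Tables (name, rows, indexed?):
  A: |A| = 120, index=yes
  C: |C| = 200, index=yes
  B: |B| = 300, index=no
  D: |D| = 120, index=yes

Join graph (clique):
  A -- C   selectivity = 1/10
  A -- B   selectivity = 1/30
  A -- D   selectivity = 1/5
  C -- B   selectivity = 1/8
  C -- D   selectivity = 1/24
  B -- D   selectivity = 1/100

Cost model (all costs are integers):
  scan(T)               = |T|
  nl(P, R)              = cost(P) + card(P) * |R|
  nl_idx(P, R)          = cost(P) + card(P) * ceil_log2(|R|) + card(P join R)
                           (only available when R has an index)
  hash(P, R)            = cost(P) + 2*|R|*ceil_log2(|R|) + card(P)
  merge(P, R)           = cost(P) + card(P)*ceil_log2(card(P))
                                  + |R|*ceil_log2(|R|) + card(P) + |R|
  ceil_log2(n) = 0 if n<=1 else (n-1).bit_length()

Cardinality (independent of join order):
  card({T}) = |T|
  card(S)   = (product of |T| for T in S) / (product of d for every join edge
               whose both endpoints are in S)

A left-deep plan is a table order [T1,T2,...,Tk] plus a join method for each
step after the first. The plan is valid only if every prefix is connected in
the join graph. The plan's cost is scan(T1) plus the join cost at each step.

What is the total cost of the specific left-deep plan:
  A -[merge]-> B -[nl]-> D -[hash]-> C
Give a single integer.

step 1: scan A: cost=120, card=120
step 2: join B via merge
    card(P join B) = 120*300/(30) = 1200
    cost = 120 + 120*7 + 300*9 + 120 + 300 = 4080
step 3: join D via nl
    card(P join D) = 1200*120/(5*100) = 288
    cost = 4080 + 1200*120 = 148080
step 4: join C via hash
    card(P join C) = 288*200/(10*8*24) = 30
    cost = 148080 + 2*200*8 + 288 = 151568

151568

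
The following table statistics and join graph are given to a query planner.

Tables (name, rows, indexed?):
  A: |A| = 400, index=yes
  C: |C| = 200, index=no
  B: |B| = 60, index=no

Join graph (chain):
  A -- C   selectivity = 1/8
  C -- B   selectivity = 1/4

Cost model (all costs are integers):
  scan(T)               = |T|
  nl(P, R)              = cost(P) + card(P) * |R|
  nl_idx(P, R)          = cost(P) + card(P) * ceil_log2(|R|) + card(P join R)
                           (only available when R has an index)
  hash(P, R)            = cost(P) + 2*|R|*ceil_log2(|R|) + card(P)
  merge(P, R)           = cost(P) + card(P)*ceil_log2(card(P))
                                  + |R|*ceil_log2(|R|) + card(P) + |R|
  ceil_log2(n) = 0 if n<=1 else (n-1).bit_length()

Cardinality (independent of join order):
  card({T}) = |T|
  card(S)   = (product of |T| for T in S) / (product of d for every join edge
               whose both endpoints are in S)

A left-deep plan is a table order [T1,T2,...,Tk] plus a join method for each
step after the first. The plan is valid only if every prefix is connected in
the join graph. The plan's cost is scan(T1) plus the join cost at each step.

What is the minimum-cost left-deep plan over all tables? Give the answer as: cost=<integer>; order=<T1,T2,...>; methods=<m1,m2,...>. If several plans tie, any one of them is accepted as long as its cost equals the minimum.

cost=11320; order=C,B,A; methods=hash,hash

Selinger DP (subsets sized 1..n):
  {A}: scan cost=400, card=400
  {C}: scan cost=200, card=200
  {B}: scan cost=60, card=60
  {AC}: card=10000; try (C,hash)→4000, (A,merge)→6000, (C,merge)→6200, (A,hash)→7600, (A,nl_idx)→12000, (A,nl)→80200 …(+1); best=4000 via (C,hash)
  {BC}: card=3000; try (B,hash)→1120, (C,merge)→2280, (B,merge)→2420, (C,hash)→3320, (C,nl)→12060, (B,nl)→12200; best=1120 via (B,hash)
  {ABC}: card=150000; try (A,hash)→11320, (B,hash)→14720, (A,merge)→44120, (B,merge)→154420, (A,nl_idx)→178120, (B,nl)→604000 …(+1); best=11320 via (A,hash)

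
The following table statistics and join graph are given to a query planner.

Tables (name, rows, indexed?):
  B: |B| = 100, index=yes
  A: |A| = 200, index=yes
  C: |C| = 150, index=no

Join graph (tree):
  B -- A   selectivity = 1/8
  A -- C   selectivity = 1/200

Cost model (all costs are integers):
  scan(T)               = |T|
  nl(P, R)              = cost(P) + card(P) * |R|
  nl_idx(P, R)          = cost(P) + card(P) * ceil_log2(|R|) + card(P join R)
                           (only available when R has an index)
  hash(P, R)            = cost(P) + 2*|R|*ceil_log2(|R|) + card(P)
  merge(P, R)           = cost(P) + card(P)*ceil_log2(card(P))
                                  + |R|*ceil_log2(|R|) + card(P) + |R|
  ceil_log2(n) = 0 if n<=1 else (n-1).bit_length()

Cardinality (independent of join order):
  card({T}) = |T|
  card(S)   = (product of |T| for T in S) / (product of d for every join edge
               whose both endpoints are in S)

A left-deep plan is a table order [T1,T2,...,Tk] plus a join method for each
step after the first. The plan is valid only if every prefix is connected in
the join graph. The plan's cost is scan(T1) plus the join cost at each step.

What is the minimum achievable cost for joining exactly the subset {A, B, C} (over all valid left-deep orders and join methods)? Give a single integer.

3050

Selinger DP over subsets of {A,B,C}:
  {B}: scan cost=100, card=100
  {A}: scan cost=200, card=200
  {C}: scan cost=150, card=150
  {AB}: card=2500; try (B,hash)→1800, (A,merge)→2700, (B,merge)→2800, (A,hash)→3400, (A,nl_idx)→3400, (B,nl_idx)→4100 …(+2); best=1800 via (B,hash)
  {AC}: card=150; try (A,nl_idx)→1500, (C,hash)→2800, (A,merge)→3300, (C,merge)→3350, (A,hash)→3500, (A,nl)→30150 …(+1); best=1500 via (A,nl_idx)
  {ABC}: card=1875; try (B,hash)→3050, (B,merge)→3650, (B,nl_idx)→4425, (C,hash)→6700, (B,nl)→16500, (C,merge)→35650 …(+1); best=3050 via (B,hash)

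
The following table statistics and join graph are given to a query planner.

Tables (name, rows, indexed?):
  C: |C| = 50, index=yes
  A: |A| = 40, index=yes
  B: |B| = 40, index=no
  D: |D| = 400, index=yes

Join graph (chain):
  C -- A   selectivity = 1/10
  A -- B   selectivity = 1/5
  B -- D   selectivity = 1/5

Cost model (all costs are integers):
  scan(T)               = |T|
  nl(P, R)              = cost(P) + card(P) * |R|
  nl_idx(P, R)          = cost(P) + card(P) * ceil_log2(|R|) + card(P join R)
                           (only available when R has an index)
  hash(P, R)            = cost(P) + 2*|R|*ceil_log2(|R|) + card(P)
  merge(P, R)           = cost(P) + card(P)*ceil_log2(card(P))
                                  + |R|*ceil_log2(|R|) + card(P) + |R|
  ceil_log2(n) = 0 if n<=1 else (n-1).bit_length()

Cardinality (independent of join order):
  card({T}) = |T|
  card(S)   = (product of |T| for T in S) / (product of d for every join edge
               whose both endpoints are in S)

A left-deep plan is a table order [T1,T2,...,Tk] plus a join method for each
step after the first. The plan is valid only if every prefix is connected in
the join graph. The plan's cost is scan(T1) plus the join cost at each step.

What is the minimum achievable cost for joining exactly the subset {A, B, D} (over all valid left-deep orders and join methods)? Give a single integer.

Selinger DP over subsets of {A,B,D}:
  {A}: scan cost=40, card=40
  {B}: scan cost=40, card=40
  {D}: scan cost=400, card=400
  {AB}: card=320; try (B,hash)→560, (A,hash)→560, (B,merge)→600, (A,merge)→600, (A,nl_idx)→600, (B,nl)→1640 …(+1); best=560 via (B,hash)
  {BD}: card=3200; try (B,hash)→1280, (D,nl_idx)→3600, (D,merge)→4320, (B,merge)→4680, (D,hash)→7280, (D,nl)→16040 …(+1); best=1280 via (B,hash)
  {ABD}: card=25600; try (A,hash)→4960, (D,merge)→7760, (D,hash)→8080, (D,nl_idx)→29040, (A,merge)→43160, (A,nl_idx)→46080 …(+2); best=4960 via (A,hash)

4960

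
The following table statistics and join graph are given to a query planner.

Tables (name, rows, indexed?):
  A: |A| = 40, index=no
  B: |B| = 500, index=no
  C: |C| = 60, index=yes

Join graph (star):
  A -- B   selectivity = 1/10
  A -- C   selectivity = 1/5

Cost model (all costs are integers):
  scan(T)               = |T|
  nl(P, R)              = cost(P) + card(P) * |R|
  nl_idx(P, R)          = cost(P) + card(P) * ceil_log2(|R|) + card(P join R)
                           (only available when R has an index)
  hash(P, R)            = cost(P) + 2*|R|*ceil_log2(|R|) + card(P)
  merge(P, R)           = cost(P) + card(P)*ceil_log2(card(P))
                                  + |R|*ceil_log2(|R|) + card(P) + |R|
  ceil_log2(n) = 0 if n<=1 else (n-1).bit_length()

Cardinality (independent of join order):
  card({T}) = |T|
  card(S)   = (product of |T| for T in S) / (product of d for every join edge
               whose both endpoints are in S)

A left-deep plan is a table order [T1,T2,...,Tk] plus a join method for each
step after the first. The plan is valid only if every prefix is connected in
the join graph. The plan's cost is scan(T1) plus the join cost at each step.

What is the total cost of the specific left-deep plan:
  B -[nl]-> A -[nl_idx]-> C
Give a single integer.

step 1: scan B: cost=500, card=500
step 2: join A via nl
    card(P join A) = 500*40/(10) = 2000
    cost = 500 + 500*40 = 20500
step 3: join C via nl_idx
    card(P join C) = 2000*60/(5) = 24000
    cost = 20500 + 2000*6 + 24000 = 56500

56500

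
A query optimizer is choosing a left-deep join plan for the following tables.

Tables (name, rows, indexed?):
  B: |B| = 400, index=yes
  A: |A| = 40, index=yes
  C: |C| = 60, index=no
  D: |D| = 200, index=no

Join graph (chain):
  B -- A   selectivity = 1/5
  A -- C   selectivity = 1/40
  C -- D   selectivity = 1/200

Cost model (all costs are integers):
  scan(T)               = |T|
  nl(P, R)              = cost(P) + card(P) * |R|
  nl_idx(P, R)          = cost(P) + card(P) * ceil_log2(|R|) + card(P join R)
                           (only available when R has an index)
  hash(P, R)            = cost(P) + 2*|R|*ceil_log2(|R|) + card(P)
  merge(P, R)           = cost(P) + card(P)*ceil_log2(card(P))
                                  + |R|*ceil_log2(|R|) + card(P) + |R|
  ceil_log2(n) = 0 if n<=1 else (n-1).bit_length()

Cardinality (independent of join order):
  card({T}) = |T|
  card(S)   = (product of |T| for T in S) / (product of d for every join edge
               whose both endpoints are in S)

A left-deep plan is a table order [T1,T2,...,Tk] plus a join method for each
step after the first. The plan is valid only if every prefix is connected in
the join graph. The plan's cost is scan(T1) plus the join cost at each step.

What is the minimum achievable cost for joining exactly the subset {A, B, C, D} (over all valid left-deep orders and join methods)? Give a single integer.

5960

Selinger DP over subsets of {A,B,C,D}:
  {B}: scan cost=400, card=400
  {A}: scan cost=40, card=40
  {C}: scan cost=60, card=60
  {D}: scan cost=200, card=200
  {AB}: card=3200; try (A,hash)→1280, (B,nl_idx)→3600, (B,merge)→4320, (A,merge)→4680, (A,nl_idx)→6000, (B,hash)→7280 …(+2); best=1280 via (A,hash)
  {AC}: card=60; try (A,nl_idx)→480, (A,hash)→600, (C,merge)→740, (A,merge)→760, (C,hash)→800, (C,nl)→2440 …(+1); best=480 via (A,nl_idx)
  {CD}: card=60; try (C,hash)→1120, (D,merge)→2280, (C,merge)→2420, (D,hash)→3320, (D,nl)→12060, (C,nl)→12200; best=1120 via (C,hash)
  {ABC}: card=4800; try (B,merge)→4900, (C,hash)→5200, (B,nl_idx)→5820, (B,hash)→7740, (B,nl)→24480, (C,merge)→43300 …(+1); best=4900 via (B,merge)
  {ACD}: card=60; try (A,nl_idx)→1540, (A,hash)→1660, (A,merge)→1820, (D,merge)→2700, (A,nl)→3520, (D,hash)→3740 …(+1); best=1540 via (A,nl_idx)
  {ABCD}: card=4800; try (B,merge)→5960, (B,nl_idx)→6880, (B,hash)→8800, (D,hash)→12900, (B,nl)→25540, (D,merge)→73900 …(+1); best=5960 via (B,merge)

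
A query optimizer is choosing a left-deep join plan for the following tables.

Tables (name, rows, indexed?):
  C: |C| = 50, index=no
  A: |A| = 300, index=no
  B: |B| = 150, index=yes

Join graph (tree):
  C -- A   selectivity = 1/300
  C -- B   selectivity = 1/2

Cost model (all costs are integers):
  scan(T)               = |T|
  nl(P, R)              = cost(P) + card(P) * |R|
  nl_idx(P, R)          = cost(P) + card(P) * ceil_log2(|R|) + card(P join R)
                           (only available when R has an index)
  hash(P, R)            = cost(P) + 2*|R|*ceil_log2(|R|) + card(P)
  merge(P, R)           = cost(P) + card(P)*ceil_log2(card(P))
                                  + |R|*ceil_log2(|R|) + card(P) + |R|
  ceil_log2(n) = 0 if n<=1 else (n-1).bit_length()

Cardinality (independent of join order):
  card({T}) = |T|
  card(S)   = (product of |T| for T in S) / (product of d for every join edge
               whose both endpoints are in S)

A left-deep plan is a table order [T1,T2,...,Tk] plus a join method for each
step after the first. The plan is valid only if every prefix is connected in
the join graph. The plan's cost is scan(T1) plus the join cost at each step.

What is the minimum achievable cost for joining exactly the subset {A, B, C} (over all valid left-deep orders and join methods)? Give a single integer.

Selinger DP over subsets of {A,B,C}:
  {C}: scan cost=50, card=50
  {A}: scan cost=300, card=300
  {B}: scan cost=150, card=150
  {AC}: card=50; try (C,hash)→1200, (A,merge)→3400, (C,merge)→3650, (A,hash)→5500, (A,nl)→15050, (C,nl)→15300; best=1200 via (C,hash)
  {BC}: card=3750; try (C,hash)→900, (B,merge)→1750, (C,merge)→1850, (B,hash)→2500, (B,nl_idx)→4200, (B,nl)→7550 …(+1); best=900 via (C,hash)
  {ABC}: card=3750; try (B,merge)→2900, (B,hash)→3650, (B,nl_idx)→5350, (B,nl)→8700, (A,hash)→10050, (A,merge)→52650 …(+1); best=2900 via (B,merge)

2900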